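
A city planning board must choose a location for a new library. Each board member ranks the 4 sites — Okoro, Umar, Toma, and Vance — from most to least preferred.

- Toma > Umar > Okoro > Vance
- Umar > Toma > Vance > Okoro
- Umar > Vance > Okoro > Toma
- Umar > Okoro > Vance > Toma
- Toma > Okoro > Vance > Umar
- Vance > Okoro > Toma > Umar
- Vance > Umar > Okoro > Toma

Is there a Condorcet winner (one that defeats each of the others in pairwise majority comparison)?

Yes

Head-to-head results (7 voters total):
Okoro vs Umar: Umar wins 5–2.
Okoro vs Toma: Okoro wins 4–3.
Okoro vs Vance: Vance wins 4–3.
Umar vs Toma: Umar wins 4–3.
Umar vs Vance: Umar wins 4–3.
Toma vs Vance: Vance wins 4–3.
Umar beats each rival — Okoro (5–2), Toma (4–3), Vance (4–3) — so Umar is the Condorcet winner.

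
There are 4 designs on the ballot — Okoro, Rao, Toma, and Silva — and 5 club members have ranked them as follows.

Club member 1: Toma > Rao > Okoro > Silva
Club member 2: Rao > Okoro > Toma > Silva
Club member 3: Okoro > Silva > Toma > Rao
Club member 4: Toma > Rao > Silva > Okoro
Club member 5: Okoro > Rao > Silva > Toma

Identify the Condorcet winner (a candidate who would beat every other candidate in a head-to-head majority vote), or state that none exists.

There is no Condorcet winner

Head-to-head results (5 voters total):
Okoro vs Rao: Rao wins 3–2.
Okoro vs Toma: Okoro wins 3–2.
Okoro vs Silva: Okoro wins 4–1.
Rao vs Toma: Toma wins 3–2.
Rao vs Silva: Rao wins 4–1.
Toma vs Silva: Toma wins 3–2.
No candidate beats all others: Okoro beats Toma beats Rao beats Okoro, a majority cycle.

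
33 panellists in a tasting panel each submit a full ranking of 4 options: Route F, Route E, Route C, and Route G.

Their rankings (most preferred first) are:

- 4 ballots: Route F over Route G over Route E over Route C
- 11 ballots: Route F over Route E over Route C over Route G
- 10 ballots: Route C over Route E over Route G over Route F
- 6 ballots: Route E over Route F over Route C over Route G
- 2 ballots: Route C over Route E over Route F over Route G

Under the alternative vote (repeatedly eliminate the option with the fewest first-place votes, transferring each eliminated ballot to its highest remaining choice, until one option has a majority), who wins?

Route F

Round 1: Route F 15, Route C 12, Route E 6, Route G 0. Route G has the fewest and is eliminated.
Round 2: Route F 15, Route C 12, Route E 6. Route E has the fewest and is eliminated.
Round 3: Route F 21, Route C 12. Route F has a majority.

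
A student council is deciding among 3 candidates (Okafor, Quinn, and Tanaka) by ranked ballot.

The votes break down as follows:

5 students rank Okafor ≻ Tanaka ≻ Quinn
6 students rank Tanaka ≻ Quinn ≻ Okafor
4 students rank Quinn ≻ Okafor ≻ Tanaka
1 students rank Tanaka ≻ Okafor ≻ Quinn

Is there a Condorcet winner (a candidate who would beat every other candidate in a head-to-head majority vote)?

Head-to-head results (16 voters total):
Okafor vs Quinn: Quinn wins 10–6.
Okafor vs Tanaka: Okafor wins 9–7.
Quinn vs Tanaka: Tanaka wins 12–4.
No candidate beats all others: Okafor beats Tanaka beats Quinn beats Okafor, a majority cycle.

No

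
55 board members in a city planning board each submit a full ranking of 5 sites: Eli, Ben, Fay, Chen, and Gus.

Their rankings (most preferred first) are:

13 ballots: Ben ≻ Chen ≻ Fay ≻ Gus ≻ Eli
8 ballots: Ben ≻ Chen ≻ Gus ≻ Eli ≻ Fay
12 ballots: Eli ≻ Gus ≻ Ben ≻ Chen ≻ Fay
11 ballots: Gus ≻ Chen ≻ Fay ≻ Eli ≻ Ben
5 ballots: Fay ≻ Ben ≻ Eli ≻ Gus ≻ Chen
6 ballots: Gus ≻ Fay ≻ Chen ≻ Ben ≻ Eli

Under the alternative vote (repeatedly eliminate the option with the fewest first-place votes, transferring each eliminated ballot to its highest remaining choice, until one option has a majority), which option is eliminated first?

Round 1: Ben 21, Gus 17, Eli 12, Fay 5, Chen 0. Chen has the fewest and is eliminated.
Round 2: Ben 21, Gus 17, Eli 12, Fay 5. Fay has the fewest and is eliminated.
Round 3: Ben 26, Gus 17, Eli 12. Eli has the fewest and is eliminated.
Round 4: Gus 29, Ben 26. Gus has a majority.

Chen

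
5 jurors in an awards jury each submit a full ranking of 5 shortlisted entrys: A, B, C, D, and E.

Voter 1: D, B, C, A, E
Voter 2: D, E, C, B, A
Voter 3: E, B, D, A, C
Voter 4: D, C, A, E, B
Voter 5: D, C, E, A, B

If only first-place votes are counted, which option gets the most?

D

First-place vote totals:
  A: 0
  B: 0
  C: 0
  D: 4
  E: 1
D has the most first-place votes.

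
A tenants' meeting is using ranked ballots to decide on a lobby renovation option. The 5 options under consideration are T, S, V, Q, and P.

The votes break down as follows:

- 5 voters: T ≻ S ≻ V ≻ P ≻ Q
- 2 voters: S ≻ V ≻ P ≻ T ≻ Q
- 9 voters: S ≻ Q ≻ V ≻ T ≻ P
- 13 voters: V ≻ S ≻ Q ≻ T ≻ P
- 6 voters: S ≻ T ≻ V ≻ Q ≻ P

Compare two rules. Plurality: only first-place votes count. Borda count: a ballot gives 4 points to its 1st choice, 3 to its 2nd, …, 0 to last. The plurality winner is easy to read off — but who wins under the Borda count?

S

Plurality first-place counts: T 5, S 17, V 13, Q 0, P 0 → S.
Borda totals: T 62, S 122, V 98, Q 59, P 9 → S.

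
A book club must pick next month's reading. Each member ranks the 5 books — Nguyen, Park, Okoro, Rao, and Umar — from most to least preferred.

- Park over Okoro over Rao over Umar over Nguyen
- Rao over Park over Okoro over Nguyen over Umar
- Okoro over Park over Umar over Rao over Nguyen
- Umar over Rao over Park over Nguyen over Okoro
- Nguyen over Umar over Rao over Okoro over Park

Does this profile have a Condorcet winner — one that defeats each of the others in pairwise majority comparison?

Head-to-head results (5 voters total):
Nguyen vs Park: Park wins 4–1.
Nguyen vs Okoro: Okoro wins 3–2.
Nguyen vs Rao: Rao wins 4–1.
Nguyen vs Umar: Umar wins 3–2.
Park vs Okoro: Park wins 3–2.
Park vs Rao: Rao wins 3–2.
Park vs Umar: Park wins 3–2.
Okoro vs Rao: Rao wins 3–2.
Okoro vs Umar: Okoro wins 3–2.
Rao vs Umar: Umar wins 3–2.
No candidate beats all others: Park beats Umar beats Rao beats Park, a majority cycle.

No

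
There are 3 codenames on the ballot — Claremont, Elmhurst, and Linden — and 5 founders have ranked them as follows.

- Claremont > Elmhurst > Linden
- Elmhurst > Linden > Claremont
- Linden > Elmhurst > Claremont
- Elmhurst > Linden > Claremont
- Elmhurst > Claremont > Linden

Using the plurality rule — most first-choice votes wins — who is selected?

Elmhurst

First-place vote totals:
  Claremont: 1
  Elmhurst: 3
  Linden: 1
Elmhurst has the most first-place votes.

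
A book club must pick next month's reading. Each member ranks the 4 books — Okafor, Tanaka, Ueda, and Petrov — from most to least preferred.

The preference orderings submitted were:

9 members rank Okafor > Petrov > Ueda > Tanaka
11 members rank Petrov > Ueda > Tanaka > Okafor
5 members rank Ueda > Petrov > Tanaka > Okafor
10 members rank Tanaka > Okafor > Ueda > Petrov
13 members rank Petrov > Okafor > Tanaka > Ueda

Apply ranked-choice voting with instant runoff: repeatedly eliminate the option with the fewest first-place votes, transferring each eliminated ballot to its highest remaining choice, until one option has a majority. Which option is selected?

Round 1: Petrov 24, Tanaka 10, Okafor 9, Ueda 5. Ueda has the fewest and is eliminated.
Round 2: Petrov 29, Tanaka 10, Okafor 9. Petrov has a majority.

Petrov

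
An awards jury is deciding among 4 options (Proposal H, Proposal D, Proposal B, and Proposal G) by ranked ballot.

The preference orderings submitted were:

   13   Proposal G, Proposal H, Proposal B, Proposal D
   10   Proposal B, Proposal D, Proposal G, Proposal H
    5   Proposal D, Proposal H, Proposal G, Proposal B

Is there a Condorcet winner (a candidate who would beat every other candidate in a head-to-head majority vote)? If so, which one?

No Condorcet winner

Head-to-head results (28 voters total):
Proposal H vs Proposal D: Proposal D wins 15–13.
Proposal H vs Proposal B: Proposal H wins 18–10.
Proposal H vs Proposal G: Proposal G wins 23–5.
Proposal D vs Proposal B: Proposal B wins 23–5.
Proposal D vs Proposal G: Proposal D wins 15–13.
Proposal B vs Proposal G: Proposal G wins 18–10.
No candidate beats all others: Proposal H beats Proposal B beats Proposal D beats Proposal H, a majority cycle.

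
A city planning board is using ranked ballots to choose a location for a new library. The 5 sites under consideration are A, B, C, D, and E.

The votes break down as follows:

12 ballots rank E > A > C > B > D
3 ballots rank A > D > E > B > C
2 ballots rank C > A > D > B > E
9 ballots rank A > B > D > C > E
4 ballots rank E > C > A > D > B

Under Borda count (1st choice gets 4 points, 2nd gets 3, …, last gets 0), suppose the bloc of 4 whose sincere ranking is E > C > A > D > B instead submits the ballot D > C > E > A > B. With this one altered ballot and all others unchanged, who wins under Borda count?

Borda totals with the altered ballot: A 94, B 44, C 53, D 47, E 62.
The winner is unchanged: still A.

A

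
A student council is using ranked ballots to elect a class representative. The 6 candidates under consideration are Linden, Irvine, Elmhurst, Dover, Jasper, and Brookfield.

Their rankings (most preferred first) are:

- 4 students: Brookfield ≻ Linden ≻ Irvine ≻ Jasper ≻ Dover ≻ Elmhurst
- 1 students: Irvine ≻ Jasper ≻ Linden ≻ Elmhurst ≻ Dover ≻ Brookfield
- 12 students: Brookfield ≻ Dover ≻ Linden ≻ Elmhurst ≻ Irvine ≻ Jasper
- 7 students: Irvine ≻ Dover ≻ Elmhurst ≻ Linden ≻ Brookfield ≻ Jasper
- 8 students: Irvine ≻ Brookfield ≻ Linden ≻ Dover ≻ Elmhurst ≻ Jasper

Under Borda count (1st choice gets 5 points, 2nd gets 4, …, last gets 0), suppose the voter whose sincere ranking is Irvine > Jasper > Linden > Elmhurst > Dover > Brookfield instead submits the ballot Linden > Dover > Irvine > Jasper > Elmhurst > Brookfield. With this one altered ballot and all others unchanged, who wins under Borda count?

Borda totals with the altered ballot: Linden 95, Irvine 102, Elmhurst 54, Dover 100, Jasper 10, Brookfield 119.
The winner is unchanged: still Brookfield.

Brookfield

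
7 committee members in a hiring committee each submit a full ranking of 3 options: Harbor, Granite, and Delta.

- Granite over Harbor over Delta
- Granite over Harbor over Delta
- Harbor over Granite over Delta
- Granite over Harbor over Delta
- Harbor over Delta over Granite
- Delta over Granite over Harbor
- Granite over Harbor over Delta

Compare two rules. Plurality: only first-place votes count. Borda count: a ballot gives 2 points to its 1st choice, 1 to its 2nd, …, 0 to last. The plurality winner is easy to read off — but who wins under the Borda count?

Plurality first-place counts: Harbor 2, Granite 4, Delta 1 → Granite.
Borda totals: Harbor 8, Granite 10, Delta 3 → Granite.

Granite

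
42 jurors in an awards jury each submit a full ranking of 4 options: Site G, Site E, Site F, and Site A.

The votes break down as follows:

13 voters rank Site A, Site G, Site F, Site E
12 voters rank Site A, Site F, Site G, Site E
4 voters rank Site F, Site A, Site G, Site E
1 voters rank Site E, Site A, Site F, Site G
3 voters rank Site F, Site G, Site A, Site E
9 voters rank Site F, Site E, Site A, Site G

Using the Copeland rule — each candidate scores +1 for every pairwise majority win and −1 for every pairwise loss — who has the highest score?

Pairwise results:
  Site G vs Site E: Site G wins 32–10.
  Site G vs Site F: Site F wins 29–13.
  Site G vs Site A: Site A wins 39–3.
  Site E vs Site F: Site F wins 41–1.
  Site E vs Site A: Site A wins 32–10.
  Site F vs Site A: Site A wins 26–16.
Copeland scores (wins − losses):
  Site G: 1 − 2 = -1
  Site E: 0 − 3 = -3
  Site F: 2 − 1 = 1
  Site A: 3 − 0 = 3
Site A has the best Copeland score.

Site A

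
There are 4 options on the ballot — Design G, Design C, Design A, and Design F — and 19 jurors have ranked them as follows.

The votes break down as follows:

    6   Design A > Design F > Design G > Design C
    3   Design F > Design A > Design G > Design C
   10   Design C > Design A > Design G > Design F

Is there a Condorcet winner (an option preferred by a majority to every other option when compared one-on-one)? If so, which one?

Head-to-head results (19 voters total):
Design G vs Design C: Design C wins 10–9.
Design G vs Design A: Design A wins 19–0.
Design G vs Design F: Design G wins 10–9.
Design C vs Design A: Design C wins 10–9.
Design C vs Design F: Design C wins 10–9.
Design A vs Design F: Design A wins 16–3.
Design C beats each rival — Design G (10–9), Design A (10–9), Design F (10–9) — so Design C is the Condorcet winner.

Design C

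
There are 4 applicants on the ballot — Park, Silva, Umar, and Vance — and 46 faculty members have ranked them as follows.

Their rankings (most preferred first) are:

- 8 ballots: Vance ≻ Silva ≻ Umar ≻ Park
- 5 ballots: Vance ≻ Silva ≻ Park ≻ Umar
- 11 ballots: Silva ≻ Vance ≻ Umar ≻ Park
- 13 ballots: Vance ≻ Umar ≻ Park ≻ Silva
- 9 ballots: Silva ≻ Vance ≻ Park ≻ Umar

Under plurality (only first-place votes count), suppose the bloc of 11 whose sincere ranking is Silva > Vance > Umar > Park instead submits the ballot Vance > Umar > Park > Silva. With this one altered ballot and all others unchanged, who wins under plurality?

Vance

First-place totals with the altered ballot: Park 0, Silva 9, Umar 0, Vance 37.
The winner is unchanged: still Vance.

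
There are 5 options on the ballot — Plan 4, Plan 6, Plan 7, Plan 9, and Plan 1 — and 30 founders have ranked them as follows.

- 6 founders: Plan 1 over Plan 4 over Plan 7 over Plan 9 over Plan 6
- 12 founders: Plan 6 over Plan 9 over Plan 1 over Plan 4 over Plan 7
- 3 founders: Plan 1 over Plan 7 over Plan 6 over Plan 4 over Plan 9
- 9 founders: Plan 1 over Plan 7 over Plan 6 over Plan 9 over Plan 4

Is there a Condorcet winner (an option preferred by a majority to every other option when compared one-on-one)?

Yes

Head-to-head results (30 voters total):
Plan 4 vs Plan 6: Plan 6 wins 24–6.
Plan 4 vs Plan 7: Plan 4 wins 18–12.
Plan 4 vs Plan 9: Plan 9 wins 21–9.
Plan 4 vs Plan 1: Plan 1 wins 30–0.
Plan 6 vs Plan 7: Plan 7 wins 18–12.
Plan 6 vs Plan 9: Plan 6 wins 24–6.
Plan 6 vs Plan 1: Plan 1 wins 18–12.
Plan 7 vs Plan 9: Plan 7 wins 18–12.
Plan 7 vs Plan 1: Plan 1 wins 30–0.
Plan 9 vs Plan 1: Plan 1 wins 18–12.
Plan 1 beats each rival — Plan 4 (30–0), Plan 6 (18–12), Plan 7 (30–0), Plan 9 (18–12) — so Plan 1 is the Condorcet winner.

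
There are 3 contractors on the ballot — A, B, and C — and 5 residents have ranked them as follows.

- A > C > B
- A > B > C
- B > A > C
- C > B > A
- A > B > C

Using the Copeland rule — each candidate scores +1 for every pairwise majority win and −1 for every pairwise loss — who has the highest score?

Pairwise results:
  A vs B: A wins 3–2.
  A vs C: A wins 4–1.
  B vs C: B wins 3–2.
Copeland scores (wins − losses):
  A: 2 − 0 = 2
  B: 1 − 1 = 0
  C: 0 − 2 = -2
A has the best Copeland score.

A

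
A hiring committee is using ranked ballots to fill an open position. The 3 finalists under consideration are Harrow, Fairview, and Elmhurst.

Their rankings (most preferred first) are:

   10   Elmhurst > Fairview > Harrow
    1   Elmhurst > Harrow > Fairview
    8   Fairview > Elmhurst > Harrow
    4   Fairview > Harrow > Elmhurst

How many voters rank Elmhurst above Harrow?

19

Ballots ranking Elmhurst above Harrow: 10+1+8 = 19.
Ballots ranking Harrow above Elmhurst: 4.
So 19 of 23 voters prefer Elmhurst to Harrow.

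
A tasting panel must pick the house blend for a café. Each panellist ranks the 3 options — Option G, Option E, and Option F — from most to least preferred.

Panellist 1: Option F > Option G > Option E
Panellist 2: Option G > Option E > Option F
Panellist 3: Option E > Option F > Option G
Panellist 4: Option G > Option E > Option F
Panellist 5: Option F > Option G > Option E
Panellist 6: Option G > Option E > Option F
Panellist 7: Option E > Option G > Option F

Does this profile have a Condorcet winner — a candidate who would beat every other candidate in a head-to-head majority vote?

Yes

Head-to-head results (7 voters total):
Option G vs Option E: Option G wins 5–2.
Option G vs Option F: Option G wins 4–3.
Option E vs Option F: Option E wins 5–2.
Option G beats each rival — Option E (5–2), Option F (4–3) — so Option G is the Condorcet winner.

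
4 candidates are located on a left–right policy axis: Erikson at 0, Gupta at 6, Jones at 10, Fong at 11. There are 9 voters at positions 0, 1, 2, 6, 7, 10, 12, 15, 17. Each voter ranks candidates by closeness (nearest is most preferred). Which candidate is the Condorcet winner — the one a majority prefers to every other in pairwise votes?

Gupta

With single-peaked preferences on a line, the Condorcet winner is the candidate closest to the median voter.
The median voter (position 7) is closest to Gupta at 6.
Check: Gupta vs Fong — voters closer to Gupta: 5 of 9.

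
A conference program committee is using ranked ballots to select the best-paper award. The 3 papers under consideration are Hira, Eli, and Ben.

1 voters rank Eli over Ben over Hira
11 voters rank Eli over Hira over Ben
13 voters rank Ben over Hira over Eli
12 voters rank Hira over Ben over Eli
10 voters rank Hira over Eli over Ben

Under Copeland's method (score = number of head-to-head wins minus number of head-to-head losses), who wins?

Pairwise results:
  Hira vs Eli: Hira wins 35–12.
  Hira vs Ben: Hira wins 33–14.
  Eli vs Ben: Ben wins 25–22.
Copeland scores (wins − losses):
  Hira: 2 − 0 = 2
  Eli: 0 − 2 = -2
  Ben: 1 − 1 = 0
Hira has the best Copeland score.

Hira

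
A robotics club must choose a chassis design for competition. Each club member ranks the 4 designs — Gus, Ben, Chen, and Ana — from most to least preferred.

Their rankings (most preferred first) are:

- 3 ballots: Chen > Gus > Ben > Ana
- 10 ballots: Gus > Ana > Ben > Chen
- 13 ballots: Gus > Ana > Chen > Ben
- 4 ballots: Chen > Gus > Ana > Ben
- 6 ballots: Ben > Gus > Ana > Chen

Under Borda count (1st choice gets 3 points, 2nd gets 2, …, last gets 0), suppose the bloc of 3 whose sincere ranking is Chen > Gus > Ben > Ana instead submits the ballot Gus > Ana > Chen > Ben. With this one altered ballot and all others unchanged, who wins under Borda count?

Borda totals with the altered ballot: Gus 98, Ben 28, Chen 28, Ana 62.
The winner is unchanged: still Gus.

Gus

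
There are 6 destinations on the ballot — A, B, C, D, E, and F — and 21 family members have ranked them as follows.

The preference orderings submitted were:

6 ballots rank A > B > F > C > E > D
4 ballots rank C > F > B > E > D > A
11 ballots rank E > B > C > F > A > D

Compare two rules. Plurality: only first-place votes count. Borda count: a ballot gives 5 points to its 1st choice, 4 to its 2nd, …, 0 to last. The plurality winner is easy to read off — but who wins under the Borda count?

B

Plurality first-place counts: A 6, B 0, C 4, D 0, E 11, F 0 → E.
Borda totals: A 41, B 80, C 65, D 4, E 69, F 56 → B.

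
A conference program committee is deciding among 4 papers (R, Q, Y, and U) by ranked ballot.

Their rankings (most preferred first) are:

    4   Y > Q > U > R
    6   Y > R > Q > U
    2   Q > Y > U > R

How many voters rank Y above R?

Ballots ranking Y above R: 4+6+2 = 12.
Ballots ranking R above Y: 0.
So 12 of 12 voters prefer Y to R.

12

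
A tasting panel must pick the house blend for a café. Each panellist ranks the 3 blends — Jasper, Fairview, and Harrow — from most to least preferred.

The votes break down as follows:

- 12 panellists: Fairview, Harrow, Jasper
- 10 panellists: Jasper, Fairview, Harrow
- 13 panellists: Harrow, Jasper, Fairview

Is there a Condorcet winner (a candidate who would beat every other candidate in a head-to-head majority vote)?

Head-to-head results (35 voters total):
Jasper vs Fairview: Jasper wins 23–12.
Jasper vs Harrow: Harrow wins 25–10.
Fairview vs Harrow: Fairview wins 22–13.
No candidate beats all others: Jasper beats Fairview beats Harrow beats Jasper, a majority cycle.

No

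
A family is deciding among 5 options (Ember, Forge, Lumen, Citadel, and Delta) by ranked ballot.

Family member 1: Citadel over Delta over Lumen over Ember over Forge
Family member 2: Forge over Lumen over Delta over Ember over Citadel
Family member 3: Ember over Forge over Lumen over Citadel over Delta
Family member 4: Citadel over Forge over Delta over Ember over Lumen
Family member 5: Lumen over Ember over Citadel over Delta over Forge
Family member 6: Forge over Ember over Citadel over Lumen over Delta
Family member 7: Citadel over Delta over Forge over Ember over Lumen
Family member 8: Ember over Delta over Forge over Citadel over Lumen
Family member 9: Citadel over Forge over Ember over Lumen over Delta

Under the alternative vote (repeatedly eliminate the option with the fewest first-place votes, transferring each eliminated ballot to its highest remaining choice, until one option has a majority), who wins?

Round 1: Citadel 4, Ember 2, Forge 2, Lumen 1, Delta 0. Delta has the fewest and is eliminated.
Round 2: Citadel 4, Ember 2, Forge 2, Lumen 1. Lumen has the fewest and is eliminated.
Round 3: Citadel 4, Ember 3, Forge 2. Forge has the fewest and is eliminated.
Round 4: Ember 5, Citadel 4. Ember has a majority.

Ember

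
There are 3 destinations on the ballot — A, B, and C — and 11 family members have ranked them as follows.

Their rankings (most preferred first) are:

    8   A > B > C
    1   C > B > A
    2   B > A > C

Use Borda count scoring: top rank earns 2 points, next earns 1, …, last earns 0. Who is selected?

A

Borda scores:
  A: 8·2 + 0 + 2·1 = 18
  B: 8·1 + 1 + 2·2 = 13
  C: 8·0 + 2 + 2·0 = 2
A has the highest total.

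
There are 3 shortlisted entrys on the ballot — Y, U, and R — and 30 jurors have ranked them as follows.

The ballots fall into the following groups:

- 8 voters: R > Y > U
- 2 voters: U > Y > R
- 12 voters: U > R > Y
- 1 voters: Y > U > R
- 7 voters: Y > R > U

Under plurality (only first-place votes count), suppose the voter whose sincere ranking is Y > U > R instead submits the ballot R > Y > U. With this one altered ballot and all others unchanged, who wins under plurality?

U

First-place totals with the altered ballot: Y 7, U 14, R 9.
The winner is unchanged: still U.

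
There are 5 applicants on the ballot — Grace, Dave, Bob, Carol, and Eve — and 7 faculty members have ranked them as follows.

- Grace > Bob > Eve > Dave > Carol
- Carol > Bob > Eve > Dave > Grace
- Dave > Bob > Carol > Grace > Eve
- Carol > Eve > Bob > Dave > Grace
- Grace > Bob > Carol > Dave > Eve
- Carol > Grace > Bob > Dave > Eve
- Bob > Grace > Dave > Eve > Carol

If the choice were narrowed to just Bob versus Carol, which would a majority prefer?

Bob

Ballots ranking Bob above Carol: 4.
Ballots ranking Carol above Bob: 3.
Bob wins the head-to-head, 4–3.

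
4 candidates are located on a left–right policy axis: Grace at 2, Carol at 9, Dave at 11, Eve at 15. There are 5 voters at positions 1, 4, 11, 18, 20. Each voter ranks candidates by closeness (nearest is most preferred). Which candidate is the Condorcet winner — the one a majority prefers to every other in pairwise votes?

Dave

With single-peaked preferences on a line, the Condorcet winner is the candidate closest to the median voter.
The median voter (position 11) is closest to Dave at 11.
Check: Dave vs Grace — voters closer to Dave: 3 of 5.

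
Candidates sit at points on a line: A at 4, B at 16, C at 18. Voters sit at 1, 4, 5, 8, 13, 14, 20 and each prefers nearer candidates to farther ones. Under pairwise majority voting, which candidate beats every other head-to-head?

With single-peaked preferences on a line, the Condorcet winner is the candidate closest to the median voter.
The median voter (position 8) is closest to A at 4.
Check: A vs B — voters closer to A: 4 of 7.

A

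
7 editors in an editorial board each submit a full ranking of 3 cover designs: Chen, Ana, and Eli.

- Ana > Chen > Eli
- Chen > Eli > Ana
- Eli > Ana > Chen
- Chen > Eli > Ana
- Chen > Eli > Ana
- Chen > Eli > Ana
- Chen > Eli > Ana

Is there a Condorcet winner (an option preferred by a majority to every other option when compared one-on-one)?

Head-to-head results (7 voters total):
Chen vs Ana: Chen wins 5–2.
Chen vs Eli: Chen wins 6–1.
Ana vs Eli: Eli wins 6–1.
Chen beats each rival — Ana (5–2), Eli (6–1) — so Chen is the Condorcet winner.

Yes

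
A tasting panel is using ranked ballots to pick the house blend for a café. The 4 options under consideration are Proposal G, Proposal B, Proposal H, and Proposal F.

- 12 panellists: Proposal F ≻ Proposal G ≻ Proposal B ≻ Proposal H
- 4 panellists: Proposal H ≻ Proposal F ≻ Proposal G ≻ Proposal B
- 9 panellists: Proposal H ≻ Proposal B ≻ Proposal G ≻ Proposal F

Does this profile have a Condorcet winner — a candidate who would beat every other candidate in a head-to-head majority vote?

Yes

Head-to-head results (25 voters total):
Proposal G vs Proposal B: Proposal G wins 16–9.
Proposal G vs Proposal H: Proposal H wins 13–12.
Proposal G vs Proposal F: Proposal F wins 16–9.
Proposal B vs Proposal H: Proposal H wins 13–12.
Proposal B vs Proposal F: Proposal F wins 16–9.
Proposal H vs Proposal F: Proposal H wins 13–12.
Proposal H beats each rival — Proposal G (13–12), Proposal B (13–12), Proposal F (13–12) — so Proposal H is the Condorcet winner.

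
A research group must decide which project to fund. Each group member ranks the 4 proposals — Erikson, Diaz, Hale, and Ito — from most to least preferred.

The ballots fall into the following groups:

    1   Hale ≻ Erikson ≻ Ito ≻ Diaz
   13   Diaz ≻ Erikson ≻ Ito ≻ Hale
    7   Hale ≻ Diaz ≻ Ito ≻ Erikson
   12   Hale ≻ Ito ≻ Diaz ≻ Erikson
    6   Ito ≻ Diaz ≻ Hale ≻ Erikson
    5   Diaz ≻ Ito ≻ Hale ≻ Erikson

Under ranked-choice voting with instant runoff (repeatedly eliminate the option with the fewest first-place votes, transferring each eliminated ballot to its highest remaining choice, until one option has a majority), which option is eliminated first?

Erikson

Round 1: Hale 20, Diaz 18, Ito 6, Erikson 0. Erikson has the fewest and is eliminated.
Round 2: Hale 20, Diaz 18, Ito 6. Ito has the fewest and is eliminated.
Round 3: Diaz 24, Hale 20. Diaz has a majority.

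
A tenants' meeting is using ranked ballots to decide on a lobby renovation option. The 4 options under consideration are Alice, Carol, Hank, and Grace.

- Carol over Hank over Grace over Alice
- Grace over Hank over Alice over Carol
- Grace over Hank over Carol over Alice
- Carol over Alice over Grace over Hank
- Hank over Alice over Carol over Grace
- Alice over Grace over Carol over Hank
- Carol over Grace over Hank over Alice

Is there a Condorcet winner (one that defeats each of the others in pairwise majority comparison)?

Yes

Head-to-head results (7 voters total):
Alice vs Carol: Carol wins 4–3.
Alice vs Hank: Hank wins 5–2.
Alice vs Grace: Grace wins 4–3.
Carol vs Hank: Carol wins 4–3.
Carol vs Grace: Carol wins 4–3.
Hank vs Grace: Grace wins 5–2.
Carol beats each rival — Alice (4–3), Hank (4–3), Grace (4–3) — so Carol is the Condorcet winner.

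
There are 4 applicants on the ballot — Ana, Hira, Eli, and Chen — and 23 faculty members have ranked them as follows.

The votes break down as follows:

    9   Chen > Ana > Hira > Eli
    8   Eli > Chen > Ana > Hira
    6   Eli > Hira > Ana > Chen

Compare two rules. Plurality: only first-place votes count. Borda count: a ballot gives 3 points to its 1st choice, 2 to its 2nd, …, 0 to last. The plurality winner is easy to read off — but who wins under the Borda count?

Plurality first-place counts: Ana 0, Hira 0, Eli 14, Chen 9 → Eli.
Borda totals: Ana 32, Hira 21, Eli 42, Chen 43 → Chen.

Chen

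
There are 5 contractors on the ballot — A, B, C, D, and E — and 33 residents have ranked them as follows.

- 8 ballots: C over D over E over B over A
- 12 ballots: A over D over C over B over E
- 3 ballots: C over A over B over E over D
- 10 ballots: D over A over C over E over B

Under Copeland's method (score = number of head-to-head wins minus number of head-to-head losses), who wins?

D

Pairwise results:
  A vs B: A wins 25–8.
  A vs C: A wins 22–11.
  A vs D: D wins 18–15.
  A vs E: A wins 25–8.
  B vs C: C wins 33–0.
  B vs D: D wins 30–3.
  B vs E: E wins 18–15.
  C vs D: D wins 22–11.
  C vs E: C wins 33–0.
  D vs E: D wins 30–3.
Copeland scores (wins − losses):
  A: 3 − 1 = 2
  B: 0 − 4 = -4
  C: 2 − 2 = 0
  D: 4 − 0 = 4
  E: 1 − 3 = -2
D has the best Copeland score.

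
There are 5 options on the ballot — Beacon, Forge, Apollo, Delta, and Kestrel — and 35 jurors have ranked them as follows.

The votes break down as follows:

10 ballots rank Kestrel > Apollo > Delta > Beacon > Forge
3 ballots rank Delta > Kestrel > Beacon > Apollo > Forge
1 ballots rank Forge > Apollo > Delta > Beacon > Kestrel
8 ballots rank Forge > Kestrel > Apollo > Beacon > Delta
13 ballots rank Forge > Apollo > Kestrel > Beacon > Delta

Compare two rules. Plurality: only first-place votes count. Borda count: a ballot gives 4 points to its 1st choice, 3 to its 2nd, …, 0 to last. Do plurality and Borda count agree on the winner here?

No

Plurality first-place counts: Beacon 0, Forge 22, Apollo 0, Delta 3, Kestrel 10 → Forge.
Borda totals: Beacon 38, Forge 88, Apollo 91, Delta 34, Kestrel 99 → Kestrel.
The two rules disagree: plurality picks Forge, Borda picks Kestrel.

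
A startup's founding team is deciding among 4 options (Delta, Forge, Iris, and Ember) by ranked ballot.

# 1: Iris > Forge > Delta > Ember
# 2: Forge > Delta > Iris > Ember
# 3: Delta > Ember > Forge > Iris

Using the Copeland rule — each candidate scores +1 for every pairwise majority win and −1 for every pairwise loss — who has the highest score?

Forge

Pairwise results:
  Delta vs Forge: Forge wins 2–1.
  Delta vs Iris: Delta wins 2–1.
  Delta vs Ember: Delta wins 3–0.
  Forge vs Iris: Forge wins 2–1.
  Forge vs Ember: Forge wins 2–1.
  Iris vs Ember: Iris wins 2–1.
Copeland scores (wins − losses):
  Delta: 2 − 1 = 1
  Forge: 3 − 0 = 3
  Iris: 1 − 2 = -1
  Ember: 0 − 3 = -3
Forge has the best Copeland score.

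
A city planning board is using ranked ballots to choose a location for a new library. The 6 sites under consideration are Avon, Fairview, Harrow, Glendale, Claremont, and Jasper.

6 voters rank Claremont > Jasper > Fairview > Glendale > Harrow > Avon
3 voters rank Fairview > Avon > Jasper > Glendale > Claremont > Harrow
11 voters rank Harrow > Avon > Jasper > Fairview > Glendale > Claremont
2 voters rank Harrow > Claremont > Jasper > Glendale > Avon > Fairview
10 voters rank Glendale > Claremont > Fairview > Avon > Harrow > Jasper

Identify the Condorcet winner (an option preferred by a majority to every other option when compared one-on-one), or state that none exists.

No Condorcet winner

Head-to-head results (32 voters total):
Avon vs Fairview: Fairview wins 19–13.
Avon vs Harrow: Harrow wins 19–13.
Avon vs Glendale: Glendale wins 18–14.
Avon vs Claremont: Claremont wins 18–14.
Avon vs Jasper: Avon wins 24–8.
Fairview vs Harrow: Fairview wins 19–13.
Fairview vs Glendale: Fairview wins 20–12.
Fairview vs Claremont: Claremont wins 18–14.
Fairview vs Jasper: Jasper wins 19–13.
Harrow vs Glendale: Glendale wins 19–13.
Harrow vs Claremont: Claremont wins 19–13.
Harrow vs Jasper: Harrow wins 23–9.
Glendale vs Claremont: Glendale wins 24–8.
Glendale vs Jasper: Jasper wins 22–10.
Claremont vs Jasper: Claremont wins 18–14.
No candidate beats all others: Avon beats Jasper beats Fairview beats Avon, a majority cycle.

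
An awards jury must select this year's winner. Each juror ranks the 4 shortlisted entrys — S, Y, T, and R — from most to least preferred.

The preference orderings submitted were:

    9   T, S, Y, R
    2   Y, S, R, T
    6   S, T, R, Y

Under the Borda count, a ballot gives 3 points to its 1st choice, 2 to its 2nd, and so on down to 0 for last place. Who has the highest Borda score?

Borda scores:
  S: 9·2 + 2·2 + 6·3 = 40
  Y: 9·1 + 2·3 + 6·0 = 15
  T: 9·3 + 2·0 + 6·2 = 39
  R: 9·0 + 2·1 + 6·1 = 8
S has the highest total.

S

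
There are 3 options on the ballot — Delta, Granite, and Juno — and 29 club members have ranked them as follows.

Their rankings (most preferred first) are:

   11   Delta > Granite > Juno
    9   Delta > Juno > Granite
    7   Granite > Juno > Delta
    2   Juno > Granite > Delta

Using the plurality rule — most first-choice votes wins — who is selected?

First-place vote totals:
  Delta: 20
  Granite: 7
  Juno: 2
Delta has the most first-place votes.

Delta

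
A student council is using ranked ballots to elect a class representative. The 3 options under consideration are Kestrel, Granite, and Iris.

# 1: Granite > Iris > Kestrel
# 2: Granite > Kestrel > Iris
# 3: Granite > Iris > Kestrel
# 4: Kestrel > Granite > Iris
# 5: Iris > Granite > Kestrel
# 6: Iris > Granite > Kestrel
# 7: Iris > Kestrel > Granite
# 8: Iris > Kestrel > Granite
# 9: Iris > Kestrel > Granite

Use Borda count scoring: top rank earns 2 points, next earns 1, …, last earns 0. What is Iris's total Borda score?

Borda scores:
  Kestrel: 0 + 1 + 0 + 2 + 0 + 0 + 1 + 1 + 1 = 6
  Granite: 2 + 2 + 2 + 1 + 1 + 1 + 0 + 0 + 0 = 9
  Iris: 1 + 0 + 1 + 0 + 2 + 2 + 2 + 2 + 2 = 12

12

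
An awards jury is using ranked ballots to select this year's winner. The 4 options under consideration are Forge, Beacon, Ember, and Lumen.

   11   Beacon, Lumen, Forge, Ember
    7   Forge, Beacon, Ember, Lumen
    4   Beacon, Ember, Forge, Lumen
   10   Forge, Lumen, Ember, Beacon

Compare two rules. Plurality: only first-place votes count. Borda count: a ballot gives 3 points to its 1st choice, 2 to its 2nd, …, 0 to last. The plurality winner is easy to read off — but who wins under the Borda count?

Forge

Plurality first-place counts: Forge 17, Beacon 15, Ember 0, Lumen 0 → Forge.
Borda totals: Forge 66, Beacon 59, Ember 25, Lumen 42 → Forge.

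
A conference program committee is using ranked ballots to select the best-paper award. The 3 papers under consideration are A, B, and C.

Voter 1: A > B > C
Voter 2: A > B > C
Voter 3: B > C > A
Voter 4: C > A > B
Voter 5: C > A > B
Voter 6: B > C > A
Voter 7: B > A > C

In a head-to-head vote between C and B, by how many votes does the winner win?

Ballots ranking C above B: 2.
Ballots ranking B above C: 5.
B wins 5–2, a margin of 3.

3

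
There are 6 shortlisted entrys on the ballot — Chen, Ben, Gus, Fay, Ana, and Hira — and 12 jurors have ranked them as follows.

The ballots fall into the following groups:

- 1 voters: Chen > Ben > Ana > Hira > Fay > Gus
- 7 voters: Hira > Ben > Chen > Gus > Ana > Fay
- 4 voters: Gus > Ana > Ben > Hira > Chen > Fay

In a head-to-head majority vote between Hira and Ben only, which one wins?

Ballots ranking Hira above Ben: 7.
Ballots ranking Ben above Hira: 1+4 = 5.
Hira wins the head-to-head, 7–5.

Hira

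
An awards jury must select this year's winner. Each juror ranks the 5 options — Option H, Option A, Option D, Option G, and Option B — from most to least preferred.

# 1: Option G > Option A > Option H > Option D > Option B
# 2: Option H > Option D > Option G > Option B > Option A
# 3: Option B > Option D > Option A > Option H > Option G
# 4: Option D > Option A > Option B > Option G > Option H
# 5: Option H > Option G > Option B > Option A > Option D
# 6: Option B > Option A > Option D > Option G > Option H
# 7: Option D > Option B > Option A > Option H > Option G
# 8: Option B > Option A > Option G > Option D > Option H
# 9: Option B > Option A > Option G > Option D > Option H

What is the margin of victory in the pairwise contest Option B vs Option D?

1

Ballots ranking Option B above Option D: 5.
Ballots ranking Option D above Option B: 4.
Option B wins 5–4, a margin of 1.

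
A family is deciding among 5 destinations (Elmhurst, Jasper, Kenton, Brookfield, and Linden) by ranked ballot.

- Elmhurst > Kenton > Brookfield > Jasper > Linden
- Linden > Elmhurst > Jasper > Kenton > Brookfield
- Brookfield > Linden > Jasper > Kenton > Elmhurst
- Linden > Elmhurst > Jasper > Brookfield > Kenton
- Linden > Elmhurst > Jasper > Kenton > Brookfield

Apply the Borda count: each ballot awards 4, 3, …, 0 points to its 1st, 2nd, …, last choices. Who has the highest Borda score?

Borda scores:
  Elmhurst: 4 + 3 + 0 + 3 + 3 = 13
  Jasper: 1 + 2 + 2 + 2 + 2 = 9
  Kenton: 3 + 1 + 1 + 0 + 1 = 6
  Brookfield: 2 + 0 + 4 + 1 + 0 = 7
  Linden: 0 + 4 + 3 + 4 + 4 = 15
Linden has the highest total.

Linden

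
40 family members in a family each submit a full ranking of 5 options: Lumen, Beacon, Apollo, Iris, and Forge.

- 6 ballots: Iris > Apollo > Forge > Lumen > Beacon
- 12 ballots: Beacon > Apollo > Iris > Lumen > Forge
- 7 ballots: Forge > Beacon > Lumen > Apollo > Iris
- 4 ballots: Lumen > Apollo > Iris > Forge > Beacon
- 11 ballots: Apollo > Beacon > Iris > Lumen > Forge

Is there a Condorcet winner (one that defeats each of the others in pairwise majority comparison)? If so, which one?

Apollo

Head-to-head results (40 voters total):
Lumen vs Beacon: Beacon wins 30–10.
Lumen vs Apollo: Apollo wins 29–11.
Lumen vs Iris: Iris wins 29–11.
Lumen vs Forge: Lumen wins 27–13.
Beacon vs Apollo: Apollo wins 21–19.
Beacon vs Iris: Beacon wins 30–10.
Beacon vs Forge: Beacon wins 23–17.
Apollo vs Iris: Apollo wins 34–6.
Apollo vs Forge: Apollo wins 33–7.
Iris vs Forge: Iris wins 33–7.
Apollo beats each rival — Lumen (29–11), Beacon (21–19), Iris (34–6), Forge (33–7) — so Apollo is the Condorcet winner.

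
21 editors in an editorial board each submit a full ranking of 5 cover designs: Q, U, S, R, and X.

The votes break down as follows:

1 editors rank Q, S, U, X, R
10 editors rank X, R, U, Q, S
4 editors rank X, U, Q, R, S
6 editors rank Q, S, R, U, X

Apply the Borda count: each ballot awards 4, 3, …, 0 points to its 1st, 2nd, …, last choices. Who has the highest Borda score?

X

Borda scores:
  Q: 4 + 10·1 + 4·2 + 6·4 = 46
  U: 2 + 10·2 + 4·3 + 6·1 = 40
  S: 3 + 10·0 + 4·0 + 6·3 = 21
  R: 0 + 10·3 + 4·1 + 6·2 = 46
  X: 1 + 10·4 + 4·4 + 6·0 = 57
X has the highest total.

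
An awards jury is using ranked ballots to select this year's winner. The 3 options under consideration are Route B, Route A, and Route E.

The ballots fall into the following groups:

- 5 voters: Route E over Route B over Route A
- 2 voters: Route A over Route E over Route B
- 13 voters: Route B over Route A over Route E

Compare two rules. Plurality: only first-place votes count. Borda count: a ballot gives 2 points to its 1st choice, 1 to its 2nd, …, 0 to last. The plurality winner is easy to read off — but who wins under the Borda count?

Route B

Plurality first-place counts: Route B 13, Route A 2, Route E 5 → Route B.
Borda totals: Route B 31, Route A 17, Route E 12 → Route B.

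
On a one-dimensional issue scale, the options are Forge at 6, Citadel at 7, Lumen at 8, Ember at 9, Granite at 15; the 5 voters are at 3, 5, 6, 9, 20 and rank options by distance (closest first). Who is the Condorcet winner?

With single-peaked preferences on a line, the Condorcet winner is the candidate closest to the median voter.
The median voter (position 6) is closest to Forge at 6.
Check: Forge vs Lumen — voters closer to Forge: 3 of 5.

Forge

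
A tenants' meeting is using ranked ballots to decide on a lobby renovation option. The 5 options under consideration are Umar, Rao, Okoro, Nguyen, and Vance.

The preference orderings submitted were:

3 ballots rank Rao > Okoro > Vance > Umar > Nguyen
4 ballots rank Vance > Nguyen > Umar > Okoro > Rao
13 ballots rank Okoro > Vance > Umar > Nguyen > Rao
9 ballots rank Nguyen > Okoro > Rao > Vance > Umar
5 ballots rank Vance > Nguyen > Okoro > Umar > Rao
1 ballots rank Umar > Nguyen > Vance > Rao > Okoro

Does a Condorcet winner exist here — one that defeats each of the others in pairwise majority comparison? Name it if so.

Head-to-head results (35 voters total):
Umar vs Rao: Umar wins 23–12.
Umar vs Okoro: Okoro wins 30–5.
Umar vs Nguyen: Nguyen wins 18–17.
Umar vs Vance: Vance wins 34–1.
Rao vs Okoro: Okoro wins 31–4.
Rao vs Nguyen: Nguyen wins 32–3.
Rao vs Vance: Vance wins 23–12.
Okoro vs Nguyen: Nguyen wins 19–16.
Okoro vs Vance: Okoro wins 25–10.
Nguyen vs Vance: Vance wins 25–10.
No candidate beats all others: Okoro beats Vance beats Nguyen beats Okoro, a majority cycle.

None — there is no Condorcet winner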